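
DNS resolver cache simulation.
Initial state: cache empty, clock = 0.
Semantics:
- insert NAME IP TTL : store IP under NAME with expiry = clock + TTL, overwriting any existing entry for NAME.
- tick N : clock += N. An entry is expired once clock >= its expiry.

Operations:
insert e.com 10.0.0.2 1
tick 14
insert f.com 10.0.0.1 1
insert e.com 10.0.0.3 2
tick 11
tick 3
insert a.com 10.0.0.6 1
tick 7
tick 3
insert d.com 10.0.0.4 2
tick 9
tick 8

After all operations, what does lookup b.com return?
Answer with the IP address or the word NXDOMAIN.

Op 1: insert e.com -> 10.0.0.2 (expiry=0+1=1). clock=0
Op 2: tick 14 -> clock=14. purged={e.com}
Op 3: insert f.com -> 10.0.0.1 (expiry=14+1=15). clock=14
Op 4: insert e.com -> 10.0.0.3 (expiry=14+2=16). clock=14
Op 5: tick 11 -> clock=25. purged={e.com,f.com}
Op 6: tick 3 -> clock=28.
Op 7: insert a.com -> 10.0.0.6 (expiry=28+1=29). clock=28
Op 8: tick 7 -> clock=35. purged={a.com}
Op 9: tick 3 -> clock=38.
Op 10: insert d.com -> 10.0.0.4 (expiry=38+2=40). clock=38
Op 11: tick 9 -> clock=47. purged={d.com}
Op 12: tick 8 -> clock=55.
lookup b.com: not in cache (expired or never inserted)

Answer: NXDOMAIN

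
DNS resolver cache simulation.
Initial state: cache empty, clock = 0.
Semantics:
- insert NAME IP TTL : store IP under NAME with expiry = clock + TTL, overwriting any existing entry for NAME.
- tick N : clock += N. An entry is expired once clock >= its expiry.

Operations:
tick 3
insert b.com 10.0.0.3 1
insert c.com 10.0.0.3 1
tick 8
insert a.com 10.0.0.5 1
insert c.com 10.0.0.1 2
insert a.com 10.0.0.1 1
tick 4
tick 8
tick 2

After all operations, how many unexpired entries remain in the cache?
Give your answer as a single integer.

Op 1: tick 3 -> clock=3.
Op 2: insert b.com -> 10.0.0.3 (expiry=3+1=4). clock=3
Op 3: insert c.com -> 10.0.0.3 (expiry=3+1=4). clock=3
Op 4: tick 8 -> clock=11. purged={b.com,c.com}
Op 5: insert a.com -> 10.0.0.5 (expiry=11+1=12). clock=11
Op 6: insert c.com -> 10.0.0.1 (expiry=11+2=13). clock=11
Op 7: insert a.com -> 10.0.0.1 (expiry=11+1=12). clock=11
Op 8: tick 4 -> clock=15. purged={a.com,c.com}
Op 9: tick 8 -> clock=23.
Op 10: tick 2 -> clock=25.
Final cache (unexpired): {} -> size=0

Answer: 0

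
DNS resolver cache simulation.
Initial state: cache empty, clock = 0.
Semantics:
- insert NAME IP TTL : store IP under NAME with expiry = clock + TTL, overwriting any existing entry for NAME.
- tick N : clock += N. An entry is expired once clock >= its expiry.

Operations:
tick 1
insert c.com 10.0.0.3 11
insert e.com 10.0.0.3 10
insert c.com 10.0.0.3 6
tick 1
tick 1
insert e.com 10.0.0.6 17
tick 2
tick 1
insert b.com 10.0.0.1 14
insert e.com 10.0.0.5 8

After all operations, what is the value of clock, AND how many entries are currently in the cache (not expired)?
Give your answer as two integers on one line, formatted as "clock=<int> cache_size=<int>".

Answer: clock=6 cache_size=3

Derivation:
Op 1: tick 1 -> clock=1.
Op 2: insert c.com -> 10.0.0.3 (expiry=1+11=12). clock=1
Op 3: insert e.com -> 10.0.0.3 (expiry=1+10=11). clock=1
Op 4: insert c.com -> 10.0.0.3 (expiry=1+6=7). clock=1
Op 5: tick 1 -> clock=2.
Op 6: tick 1 -> clock=3.
Op 7: insert e.com -> 10.0.0.6 (expiry=3+17=20). clock=3
Op 8: tick 2 -> clock=5.
Op 9: tick 1 -> clock=6.
Op 10: insert b.com -> 10.0.0.1 (expiry=6+14=20). clock=6
Op 11: insert e.com -> 10.0.0.5 (expiry=6+8=14). clock=6
Final clock = 6
Final cache (unexpired): {b.com,c.com,e.com} -> size=3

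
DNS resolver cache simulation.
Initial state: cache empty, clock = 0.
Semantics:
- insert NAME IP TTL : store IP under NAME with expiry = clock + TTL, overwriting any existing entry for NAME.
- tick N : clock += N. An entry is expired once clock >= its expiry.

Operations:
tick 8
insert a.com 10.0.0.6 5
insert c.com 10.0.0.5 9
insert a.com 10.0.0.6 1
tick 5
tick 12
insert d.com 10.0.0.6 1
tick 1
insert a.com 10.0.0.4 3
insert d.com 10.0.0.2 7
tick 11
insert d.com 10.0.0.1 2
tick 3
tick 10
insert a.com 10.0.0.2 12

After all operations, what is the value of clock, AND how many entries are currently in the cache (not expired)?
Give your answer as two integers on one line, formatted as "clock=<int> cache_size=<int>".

Op 1: tick 8 -> clock=8.
Op 2: insert a.com -> 10.0.0.6 (expiry=8+5=13). clock=8
Op 3: insert c.com -> 10.0.0.5 (expiry=8+9=17). clock=8
Op 4: insert a.com -> 10.0.0.6 (expiry=8+1=9). clock=8
Op 5: tick 5 -> clock=13. purged={a.com}
Op 6: tick 12 -> clock=25. purged={c.com}
Op 7: insert d.com -> 10.0.0.6 (expiry=25+1=26). clock=25
Op 8: tick 1 -> clock=26. purged={d.com}
Op 9: insert a.com -> 10.0.0.4 (expiry=26+3=29). clock=26
Op 10: insert d.com -> 10.0.0.2 (expiry=26+7=33). clock=26
Op 11: tick 11 -> clock=37. purged={a.com,d.com}
Op 12: insert d.com -> 10.0.0.1 (expiry=37+2=39). clock=37
Op 13: tick 3 -> clock=40. purged={d.com}
Op 14: tick 10 -> clock=50.
Op 15: insert a.com -> 10.0.0.2 (expiry=50+12=62). clock=50
Final clock = 50
Final cache (unexpired): {a.com} -> size=1

Answer: clock=50 cache_size=1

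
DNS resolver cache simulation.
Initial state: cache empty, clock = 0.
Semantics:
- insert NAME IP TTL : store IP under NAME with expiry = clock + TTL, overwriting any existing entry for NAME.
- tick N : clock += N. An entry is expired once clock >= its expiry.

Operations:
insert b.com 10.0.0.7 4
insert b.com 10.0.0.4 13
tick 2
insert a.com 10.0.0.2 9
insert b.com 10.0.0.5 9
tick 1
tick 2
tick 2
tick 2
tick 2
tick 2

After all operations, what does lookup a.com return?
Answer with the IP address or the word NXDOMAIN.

Op 1: insert b.com -> 10.0.0.7 (expiry=0+4=4). clock=0
Op 2: insert b.com -> 10.0.0.4 (expiry=0+13=13). clock=0
Op 3: tick 2 -> clock=2.
Op 4: insert a.com -> 10.0.0.2 (expiry=2+9=11). clock=2
Op 5: insert b.com -> 10.0.0.5 (expiry=2+9=11). clock=2
Op 6: tick 1 -> clock=3.
Op 7: tick 2 -> clock=5.
Op 8: tick 2 -> clock=7.
Op 9: tick 2 -> clock=9.
Op 10: tick 2 -> clock=11. purged={a.com,b.com}
Op 11: tick 2 -> clock=13.
lookup a.com: not in cache (expired or never inserted)

Answer: NXDOMAIN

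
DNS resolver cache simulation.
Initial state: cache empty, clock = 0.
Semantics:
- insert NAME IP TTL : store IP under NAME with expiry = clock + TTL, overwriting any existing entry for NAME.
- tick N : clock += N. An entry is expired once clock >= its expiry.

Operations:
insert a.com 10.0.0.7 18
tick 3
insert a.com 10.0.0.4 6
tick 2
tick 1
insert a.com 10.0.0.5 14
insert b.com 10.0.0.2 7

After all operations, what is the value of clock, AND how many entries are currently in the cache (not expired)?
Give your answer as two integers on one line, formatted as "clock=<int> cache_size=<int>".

Answer: clock=6 cache_size=2

Derivation:
Op 1: insert a.com -> 10.0.0.7 (expiry=0+18=18). clock=0
Op 2: tick 3 -> clock=3.
Op 3: insert a.com -> 10.0.0.4 (expiry=3+6=9). clock=3
Op 4: tick 2 -> clock=5.
Op 5: tick 1 -> clock=6.
Op 6: insert a.com -> 10.0.0.5 (expiry=6+14=20). clock=6
Op 7: insert b.com -> 10.0.0.2 (expiry=6+7=13). clock=6
Final clock = 6
Final cache (unexpired): {a.com,b.com} -> size=2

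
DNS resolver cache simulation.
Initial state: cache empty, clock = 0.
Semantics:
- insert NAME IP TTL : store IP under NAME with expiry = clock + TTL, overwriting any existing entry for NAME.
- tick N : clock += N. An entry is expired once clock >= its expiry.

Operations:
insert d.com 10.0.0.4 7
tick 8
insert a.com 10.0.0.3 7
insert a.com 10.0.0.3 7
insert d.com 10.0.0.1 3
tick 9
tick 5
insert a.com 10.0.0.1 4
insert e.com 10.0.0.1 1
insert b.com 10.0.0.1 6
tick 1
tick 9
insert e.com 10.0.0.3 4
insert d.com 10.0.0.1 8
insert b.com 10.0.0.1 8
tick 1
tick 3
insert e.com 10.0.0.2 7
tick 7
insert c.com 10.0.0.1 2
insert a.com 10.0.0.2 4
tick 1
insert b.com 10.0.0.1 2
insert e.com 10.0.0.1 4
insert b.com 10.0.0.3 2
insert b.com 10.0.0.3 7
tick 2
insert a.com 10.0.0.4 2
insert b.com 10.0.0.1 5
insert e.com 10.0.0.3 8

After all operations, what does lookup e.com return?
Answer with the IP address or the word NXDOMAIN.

Answer: 10.0.0.3

Derivation:
Op 1: insert d.com -> 10.0.0.4 (expiry=0+7=7). clock=0
Op 2: tick 8 -> clock=8. purged={d.com}
Op 3: insert a.com -> 10.0.0.3 (expiry=8+7=15). clock=8
Op 4: insert a.com -> 10.0.0.3 (expiry=8+7=15). clock=8
Op 5: insert d.com -> 10.0.0.1 (expiry=8+3=11). clock=8
Op 6: tick 9 -> clock=17. purged={a.com,d.com}
Op 7: tick 5 -> clock=22.
Op 8: insert a.com -> 10.0.0.1 (expiry=22+4=26). clock=22
Op 9: insert e.com -> 10.0.0.1 (expiry=22+1=23). clock=22
Op 10: insert b.com -> 10.0.0.1 (expiry=22+6=28). clock=22
Op 11: tick 1 -> clock=23. purged={e.com}
Op 12: tick 9 -> clock=32. purged={a.com,b.com}
Op 13: insert e.com -> 10.0.0.3 (expiry=32+4=36). clock=32
Op 14: insert d.com -> 10.0.0.1 (expiry=32+8=40). clock=32
Op 15: insert b.com -> 10.0.0.1 (expiry=32+8=40). clock=32
Op 16: tick 1 -> clock=33.
Op 17: tick 3 -> clock=36. purged={e.com}
Op 18: insert e.com -> 10.0.0.2 (expiry=36+7=43). clock=36
Op 19: tick 7 -> clock=43. purged={b.com,d.com,e.com}
Op 20: insert c.com -> 10.0.0.1 (expiry=43+2=45). clock=43
Op 21: insert a.com -> 10.0.0.2 (expiry=43+4=47). clock=43
Op 22: tick 1 -> clock=44.
Op 23: insert b.com -> 10.0.0.1 (expiry=44+2=46). clock=44
Op 24: insert e.com -> 10.0.0.1 (expiry=44+4=48). clock=44
Op 25: insert b.com -> 10.0.0.3 (expiry=44+2=46). clock=44
Op 26: insert b.com -> 10.0.0.3 (expiry=44+7=51). clock=44
Op 27: tick 2 -> clock=46. purged={c.com}
Op 28: insert a.com -> 10.0.0.4 (expiry=46+2=48). clock=46
Op 29: insert b.com -> 10.0.0.1 (expiry=46+5=51). clock=46
Op 30: insert e.com -> 10.0.0.3 (expiry=46+8=54). clock=46
lookup e.com: present, ip=10.0.0.3 expiry=54 > clock=46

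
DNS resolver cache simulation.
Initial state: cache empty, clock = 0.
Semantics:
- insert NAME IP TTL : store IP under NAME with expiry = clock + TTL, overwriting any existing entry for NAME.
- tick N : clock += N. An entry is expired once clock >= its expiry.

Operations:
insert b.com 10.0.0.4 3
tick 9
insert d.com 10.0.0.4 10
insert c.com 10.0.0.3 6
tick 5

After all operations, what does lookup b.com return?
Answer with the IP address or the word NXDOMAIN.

Op 1: insert b.com -> 10.0.0.4 (expiry=0+3=3). clock=0
Op 2: tick 9 -> clock=9. purged={b.com}
Op 3: insert d.com -> 10.0.0.4 (expiry=9+10=19). clock=9
Op 4: insert c.com -> 10.0.0.3 (expiry=9+6=15). clock=9
Op 5: tick 5 -> clock=14.
lookup b.com: not in cache (expired or never inserted)

Answer: NXDOMAIN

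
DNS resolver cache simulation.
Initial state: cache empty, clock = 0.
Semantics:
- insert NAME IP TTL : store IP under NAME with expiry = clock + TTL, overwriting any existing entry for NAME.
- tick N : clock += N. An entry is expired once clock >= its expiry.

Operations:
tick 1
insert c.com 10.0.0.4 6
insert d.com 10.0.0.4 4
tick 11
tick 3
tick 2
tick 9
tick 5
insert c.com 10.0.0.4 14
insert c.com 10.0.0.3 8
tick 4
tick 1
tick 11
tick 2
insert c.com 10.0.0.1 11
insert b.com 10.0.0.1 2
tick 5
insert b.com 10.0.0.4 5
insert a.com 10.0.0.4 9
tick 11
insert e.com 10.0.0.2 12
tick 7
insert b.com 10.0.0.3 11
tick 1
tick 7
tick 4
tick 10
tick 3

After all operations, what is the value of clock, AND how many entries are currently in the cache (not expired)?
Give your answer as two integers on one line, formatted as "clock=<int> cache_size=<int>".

Op 1: tick 1 -> clock=1.
Op 2: insert c.com -> 10.0.0.4 (expiry=1+6=7). clock=1
Op 3: insert d.com -> 10.0.0.4 (expiry=1+4=5). clock=1
Op 4: tick 11 -> clock=12. purged={c.com,d.com}
Op 5: tick 3 -> clock=15.
Op 6: tick 2 -> clock=17.
Op 7: tick 9 -> clock=26.
Op 8: tick 5 -> clock=31.
Op 9: insert c.com -> 10.0.0.4 (expiry=31+14=45). clock=31
Op 10: insert c.com -> 10.0.0.3 (expiry=31+8=39). clock=31
Op 11: tick 4 -> clock=35.
Op 12: tick 1 -> clock=36.
Op 13: tick 11 -> clock=47. purged={c.com}
Op 14: tick 2 -> clock=49.
Op 15: insert c.com -> 10.0.0.1 (expiry=49+11=60). clock=49
Op 16: insert b.com -> 10.0.0.1 (expiry=49+2=51). clock=49
Op 17: tick 5 -> clock=54. purged={b.com}
Op 18: insert b.com -> 10.0.0.4 (expiry=54+5=59). clock=54
Op 19: insert a.com -> 10.0.0.4 (expiry=54+9=63). clock=54
Op 20: tick 11 -> clock=65. purged={a.com,b.com,c.com}
Op 21: insert e.com -> 10.0.0.2 (expiry=65+12=77). clock=65
Op 22: tick 7 -> clock=72.
Op 23: insert b.com -> 10.0.0.3 (expiry=72+11=83). clock=72
Op 24: tick 1 -> clock=73.
Op 25: tick 7 -> clock=80. purged={e.com}
Op 26: tick 4 -> clock=84. purged={b.com}
Op 27: tick 10 -> clock=94.
Op 28: tick 3 -> clock=97.
Final clock = 97
Final cache (unexpired): {} -> size=0

Answer: clock=97 cache_size=0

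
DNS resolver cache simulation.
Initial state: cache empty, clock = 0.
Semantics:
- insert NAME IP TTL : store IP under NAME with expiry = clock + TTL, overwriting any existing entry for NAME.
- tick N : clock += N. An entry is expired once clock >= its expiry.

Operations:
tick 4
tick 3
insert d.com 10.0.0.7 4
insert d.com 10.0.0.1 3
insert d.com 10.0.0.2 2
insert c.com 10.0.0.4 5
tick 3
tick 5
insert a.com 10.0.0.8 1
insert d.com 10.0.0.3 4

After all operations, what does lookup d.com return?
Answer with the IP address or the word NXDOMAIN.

Op 1: tick 4 -> clock=4.
Op 2: tick 3 -> clock=7.
Op 3: insert d.com -> 10.0.0.7 (expiry=7+4=11). clock=7
Op 4: insert d.com -> 10.0.0.1 (expiry=7+3=10). clock=7
Op 5: insert d.com -> 10.0.0.2 (expiry=7+2=9). clock=7
Op 6: insert c.com -> 10.0.0.4 (expiry=7+5=12). clock=7
Op 7: tick 3 -> clock=10. purged={d.com}
Op 8: tick 5 -> clock=15. purged={c.com}
Op 9: insert a.com -> 10.0.0.8 (expiry=15+1=16). clock=15
Op 10: insert d.com -> 10.0.0.3 (expiry=15+4=19). clock=15
lookup d.com: present, ip=10.0.0.3 expiry=19 > clock=15

Answer: 10.0.0.3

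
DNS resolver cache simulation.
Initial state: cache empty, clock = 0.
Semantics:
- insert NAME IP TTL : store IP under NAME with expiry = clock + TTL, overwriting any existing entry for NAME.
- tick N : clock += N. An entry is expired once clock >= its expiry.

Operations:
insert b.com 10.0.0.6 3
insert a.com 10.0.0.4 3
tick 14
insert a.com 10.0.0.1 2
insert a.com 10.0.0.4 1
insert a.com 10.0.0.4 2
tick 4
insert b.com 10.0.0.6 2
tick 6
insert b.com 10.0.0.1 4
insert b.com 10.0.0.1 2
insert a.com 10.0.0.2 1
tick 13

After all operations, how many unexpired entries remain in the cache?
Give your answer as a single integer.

Answer: 0

Derivation:
Op 1: insert b.com -> 10.0.0.6 (expiry=0+3=3). clock=0
Op 2: insert a.com -> 10.0.0.4 (expiry=0+3=3). clock=0
Op 3: tick 14 -> clock=14. purged={a.com,b.com}
Op 4: insert a.com -> 10.0.0.1 (expiry=14+2=16). clock=14
Op 5: insert a.com -> 10.0.0.4 (expiry=14+1=15). clock=14
Op 6: insert a.com -> 10.0.0.4 (expiry=14+2=16). clock=14
Op 7: tick 4 -> clock=18. purged={a.com}
Op 8: insert b.com -> 10.0.0.6 (expiry=18+2=20). clock=18
Op 9: tick 6 -> clock=24. purged={b.com}
Op 10: insert b.com -> 10.0.0.1 (expiry=24+4=28). clock=24
Op 11: insert b.com -> 10.0.0.1 (expiry=24+2=26). clock=24
Op 12: insert a.com -> 10.0.0.2 (expiry=24+1=25). clock=24
Op 13: tick 13 -> clock=37. purged={a.com,b.com}
Final cache (unexpired): {} -> size=0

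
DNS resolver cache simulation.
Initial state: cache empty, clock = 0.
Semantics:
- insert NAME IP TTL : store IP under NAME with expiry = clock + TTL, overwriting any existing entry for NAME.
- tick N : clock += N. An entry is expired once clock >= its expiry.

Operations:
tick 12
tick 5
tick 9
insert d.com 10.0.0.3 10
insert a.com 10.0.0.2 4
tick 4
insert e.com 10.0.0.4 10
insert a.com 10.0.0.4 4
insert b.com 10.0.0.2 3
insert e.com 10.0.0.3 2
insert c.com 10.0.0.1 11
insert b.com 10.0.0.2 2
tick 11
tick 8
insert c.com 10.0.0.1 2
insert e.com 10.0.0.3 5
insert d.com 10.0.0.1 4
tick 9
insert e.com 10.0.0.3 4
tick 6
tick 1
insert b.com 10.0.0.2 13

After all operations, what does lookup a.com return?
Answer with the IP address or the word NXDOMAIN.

Op 1: tick 12 -> clock=12.
Op 2: tick 5 -> clock=17.
Op 3: tick 9 -> clock=26.
Op 4: insert d.com -> 10.0.0.3 (expiry=26+10=36). clock=26
Op 5: insert a.com -> 10.0.0.2 (expiry=26+4=30). clock=26
Op 6: tick 4 -> clock=30. purged={a.com}
Op 7: insert e.com -> 10.0.0.4 (expiry=30+10=40). clock=30
Op 8: insert a.com -> 10.0.0.4 (expiry=30+4=34). clock=30
Op 9: insert b.com -> 10.0.0.2 (expiry=30+3=33). clock=30
Op 10: insert e.com -> 10.0.0.3 (expiry=30+2=32). clock=30
Op 11: insert c.com -> 10.0.0.1 (expiry=30+11=41). clock=30
Op 12: insert b.com -> 10.0.0.2 (expiry=30+2=32). clock=30
Op 13: tick 11 -> clock=41. purged={a.com,b.com,c.com,d.com,e.com}
Op 14: tick 8 -> clock=49.
Op 15: insert c.com -> 10.0.0.1 (expiry=49+2=51). clock=49
Op 16: insert e.com -> 10.0.0.3 (expiry=49+5=54). clock=49
Op 17: insert d.com -> 10.0.0.1 (expiry=49+4=53). clock=49
Op 18: tick 9 -> clock=58. purged={c.com,d.com,e.com}
Op 19: insert e.com -> 10.0.0.3 (expiry=58+4=62). clock=58
Op 20: tick 6 -> clock=64. purged={e.com}
Op 21: tick 1 -> clock=65.
Op 22: insert b.com -> 10.0.0.2 (expiry=65+13=78). clock=65
lookup a.com: not in cache (expired or never inserted)

Answer: NXDOMAIN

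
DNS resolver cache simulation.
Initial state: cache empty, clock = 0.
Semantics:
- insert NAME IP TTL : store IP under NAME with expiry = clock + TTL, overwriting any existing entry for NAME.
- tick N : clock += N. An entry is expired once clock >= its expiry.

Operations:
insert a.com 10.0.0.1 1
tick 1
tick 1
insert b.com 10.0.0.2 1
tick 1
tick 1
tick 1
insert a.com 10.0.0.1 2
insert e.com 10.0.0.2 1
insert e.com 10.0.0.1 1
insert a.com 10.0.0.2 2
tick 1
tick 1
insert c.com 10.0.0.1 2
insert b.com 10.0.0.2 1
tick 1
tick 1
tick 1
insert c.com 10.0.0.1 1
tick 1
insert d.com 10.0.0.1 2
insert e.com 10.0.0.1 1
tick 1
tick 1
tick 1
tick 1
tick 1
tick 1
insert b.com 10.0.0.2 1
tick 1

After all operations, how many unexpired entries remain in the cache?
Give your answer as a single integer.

Answer: 0

Derivation:
Op 1: insert a.com -> 10.0.0.1 (expiry=0+1=1). clock=0
Op 2: tick 1 -> clock=1. purged={a.com}
Op 3: tick 1 -> clock=2.
Op 4: insert b.com -> 10.0.0.2 (expiry=2+1=3). clock=2
Op 5: tick 1 -> clock=3. purged={b.com}
Op 6: tick 1 -> clock=4.
Op 7: tick 1 -> clock=5.
Op 8: insert a.com -> 10.0.0.1 (expiry=5+2=7). clock=5
Op 9: insert e.com -> 10.0.0.2 (expiry=5+1=6). clock=5
Op 10: insert e.com -> 10.0.0.1 (expiry=5+1=6). clock=5
Op 11: insert a.com -> 10.0.0.2 (expiry=5+2=7). clock=5
Op 12: tick 1 -> clock=6. purged={e.com}
Op 13: tick 1 -> clock=7. purged={a.com}
Op 14: insert c.com -> 10.0.0.1 (expiry=7+2=9). clock=7
Op 15: insert b.com -> 10.0.0.2 (expiry=7+1=8). clock=7
Op 16: tick 1 -> clock=8. purged={b.com}
Op 17: tick 1 -> clock=9. purged={c.com}
Op 18: tick 1 -> clock=10.
Op 19: insert c.com -> 10.0.0.1 (expiry=10+1=11). clock=10
Op 20: tick 1 -> clock=11. purged={c.com}
Op 21: insert d.com -> 10.0.0.1 (expiry=11+2=13). clock=11
Op 22: insert e.com -> 10.0.0.1 (expiry=11+1=12). clock=11
Op 23: tick 1 -> clock=12. purged={e.com}
Op 24: tick 1 -> clock=13. purged={d.com}
Op 25: tick 1 -> clock=14.
Op 26: tick 1 -> clock=15.
Op 27: tick 1 -> clock=16.
Op 28: tick 1 -> clock=17.
Op 29: insert b.com -> 10.0.0.2 (expiry=17+1=18). clock=17
Op 30: tick 1 -> clock=18. purged={b.com}
Final cache (unexpired): {} -> size=0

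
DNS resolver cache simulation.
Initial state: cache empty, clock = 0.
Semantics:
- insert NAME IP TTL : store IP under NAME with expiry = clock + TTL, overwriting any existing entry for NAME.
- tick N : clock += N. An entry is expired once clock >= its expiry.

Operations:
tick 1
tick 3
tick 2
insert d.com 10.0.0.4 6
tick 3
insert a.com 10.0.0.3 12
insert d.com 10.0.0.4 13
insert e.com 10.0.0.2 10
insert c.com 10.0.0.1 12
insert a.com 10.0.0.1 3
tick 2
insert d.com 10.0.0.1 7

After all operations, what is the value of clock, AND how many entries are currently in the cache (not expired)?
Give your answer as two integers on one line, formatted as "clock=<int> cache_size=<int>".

Answer: clock=11 cache_size=4

Derivation:
Op 1: tick 1 -> clock=1.
Op 2: tick 3 -> clock=4.
Op 3: tick 2 -> clock=6.
Op 4: insert d.com -> 10.0.0.4 (expiry=6+6=12). clock=6
Op 5: tick 3 -> clock=9.
Op 6: insert a.com -> 10.0.0.3 (expiry=9+12=21). clock=9
Op 7: insert d.com -> 10.0.0.4 (expiry=9+13=22). clock=9
Op 8: insert e.com -> 10.0.0.2 (expiry=9+10=19). clock=9
Op 9: insert c.com -> 10.0.0.1 (expiry=9+12=21). clock=9
Op 10: insert a.com -> 10.0.0.1 (expiry=9+3=12). clock=9
Op 11: tick 2 -> clock=11.
Op 12: insert d.com -> 10.0.0.1 (expiry=11+7=18). clock=11
Final clock = 11
Final cache (unexpired): {a.com,c.com,d.com,e.com} -> size=4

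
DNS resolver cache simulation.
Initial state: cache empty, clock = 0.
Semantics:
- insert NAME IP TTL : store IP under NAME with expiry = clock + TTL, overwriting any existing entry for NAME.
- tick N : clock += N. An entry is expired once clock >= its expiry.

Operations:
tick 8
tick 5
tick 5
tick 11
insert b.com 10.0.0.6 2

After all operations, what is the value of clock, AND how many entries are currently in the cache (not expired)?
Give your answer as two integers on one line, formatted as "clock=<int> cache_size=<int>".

Answer: clock=29 cache_size=1

Derivation:
Op 1: tick 8 -> clock=8.
Op 2: tick 5 -> clock=13.
Op 3: tick 5 -> clock=18.
Op 4: tick 11 -> clock=29.
Op 5: insert b.com -> 10.0.0.6 (expiry=29+2=31). clock=29
Final clock = 29
Final cache (unexpired): {b.com} -> size=1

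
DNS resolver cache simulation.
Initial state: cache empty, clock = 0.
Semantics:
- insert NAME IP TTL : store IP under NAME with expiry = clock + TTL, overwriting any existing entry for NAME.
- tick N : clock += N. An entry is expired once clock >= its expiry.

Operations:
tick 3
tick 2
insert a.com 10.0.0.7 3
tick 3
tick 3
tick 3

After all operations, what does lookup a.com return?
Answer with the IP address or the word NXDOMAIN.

Op 1: tick 3 -> clock=3.
Op 2: tick 2 -> clock=5.
Op 3: insert a.com -> 10.0.0.7 (expiry=5+3=8). clock=5
Op 4: tick 3 -> clock=8. purged={a.com}
Op 5: tick 3 -> clock=11.
Op 6: tick 3 -> clock=14.
lookup a.com: not in cache (expired or never inserted)

Answer: NXDOMAIN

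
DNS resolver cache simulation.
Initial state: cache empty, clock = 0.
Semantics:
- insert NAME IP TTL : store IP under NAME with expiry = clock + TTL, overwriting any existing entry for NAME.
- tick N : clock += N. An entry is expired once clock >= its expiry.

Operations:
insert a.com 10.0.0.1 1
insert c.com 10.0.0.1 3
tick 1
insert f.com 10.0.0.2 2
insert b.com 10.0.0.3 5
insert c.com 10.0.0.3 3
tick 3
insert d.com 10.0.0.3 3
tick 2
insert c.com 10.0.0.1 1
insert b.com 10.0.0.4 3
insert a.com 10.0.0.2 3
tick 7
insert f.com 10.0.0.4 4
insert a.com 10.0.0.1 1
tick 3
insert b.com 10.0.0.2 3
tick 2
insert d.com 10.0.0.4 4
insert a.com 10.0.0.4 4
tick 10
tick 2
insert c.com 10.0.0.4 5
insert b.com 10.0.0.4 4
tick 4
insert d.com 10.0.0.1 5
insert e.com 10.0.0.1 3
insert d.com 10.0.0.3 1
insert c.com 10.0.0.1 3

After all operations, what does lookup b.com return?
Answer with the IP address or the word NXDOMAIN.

Answer: NXDOMAIN

Derivation:
Op 1: insert a.com -> 10.0.0.1 (expiry=0+1=1). clock=0
Op 2: insert c.com -> 10.0.0.1 (expiry=0+3=3). clock=0
Op 3: tick 1 -> clock=1. purged={a.com}
Op 4: insert f.com -> 10.0.0.2 (expiry=1+2=3). clock=1
Op 5: insert b.com -> 10.0.0.3 (expiry=1+5=6). clock=1
Op 6: insert c.com -> 10.0.0.3 (expiry=1+3=4). clock=1
Op 7: tick 3 -> clock=4. purged={c.com,f.com}
Op 8: insert d.com -> 10.0.0.3 (expiry=4+3=7). clock=4
Op 9: tick 2 -> clock=6. purged={b.com}
Op 10: insert c.com -> 10.0.0.1 (expiry=6+1=7). clock=6
Op 11: insert b.com -> 10.0.0.4 (expiry=6+3=9). clock=6
Op 12: insert a.com -> 10.0.0.2 (expiry=6+3=9). clock=6
Op 13: tick 7 -> clock=13. purged={a.com,b.com,c.com,d.com}
Op 14: insert f.com -> 10.0.0.4 (expiry=13+4=17). clock=13
Op 15: insert a.com -> 10.0.0.1 (expiry=13+1=14). clock=13
Op 16: tick 3 -> clock=16. purged={a.com}
Op 17: insert b.com -> 10.0.0.2 (expiry=16+3=19). clock=16
Op 18: tick 2 -> clock=18. purged={f.com}
Op 19: insert d.com -> 10.0.0.4 (expiry=18+4=22). clock=18
Op 20: insert a.com -> 10.0.0.4 (expiry=18+4=22). clock=18
Op 21: tick 10 -> clock=28. purged={a.com,b.com,d.com}
Op 22: tick 2 -> clock=30.
Op 23: insert c.com -> 10.0.0.4 (expiry=30+5=35). clock=30
Op 24: insert b.com -> 10.0.0.4 (expiry=30+4=34). clock=30
Op 25: tick 4 -> clock=34. purged={b.com}
Op 26: insert d.com -> 10.0.0.1 (expiry=34+5=39). clock=34
Op 27: insert e.com -> 10.0.0.1 (expiry=34+3=37). clock=34
Op 28: insert d.com -> 10.0.0.3 (expiry=34+1=35). clock=34
Op 29: insert c.com -> 10.0.0.1 (expiry=34+3=37). clock=34
lookup b.com: not in cache (expired or never inserted)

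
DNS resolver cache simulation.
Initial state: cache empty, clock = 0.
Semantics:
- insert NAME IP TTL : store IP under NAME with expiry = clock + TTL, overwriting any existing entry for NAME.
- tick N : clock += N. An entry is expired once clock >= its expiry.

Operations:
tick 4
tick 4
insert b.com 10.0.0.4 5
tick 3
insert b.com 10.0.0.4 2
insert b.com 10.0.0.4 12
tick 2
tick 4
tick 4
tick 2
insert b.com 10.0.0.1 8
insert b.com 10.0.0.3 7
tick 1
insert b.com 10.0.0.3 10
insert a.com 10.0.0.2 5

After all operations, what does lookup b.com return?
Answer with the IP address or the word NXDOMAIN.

Op 1: tick 4 -> clock=4.
Op 2: tick 4 -> clock=8.
Op 3: insert b.com -> 10.0.0.4 (expiry=8+5=13). clock=8
Op 4: tick 3 -> clock=11.
Op 5: insert b.com -> 10.0.0.4 (expiry=11+2=13). clock=11
Op 6: insert b.com -> 10.0.0.4 (expiry=11+12=23). clock=11
Op 7: tick 2 -> clock=13.
Op 8: tick 4 -> clock=17.
Op 9: tick 4 -> clock=21.
Op 10: tick 2 -> clock=23. purged={b.com}
Op 11: insert b.com -> 10.0.0.1 (expiry=23+8=31). clock=23
Op 12: insert b.com -> 10.0.0.3 (expiry=23+7=30). clock=23
Op 13: tick 1 -> clock=24.
Op 14: insert b.com -> 10.0.0.3 (expiry=24+10=34). clock=24
Op 15: insert a.com -> 10.0.0.2 (expiry=24+5=29). clock=24
lookup b.com: present, ip=10.0.0.3 expiry=34 > clock=24

Answer: 10.0.0.3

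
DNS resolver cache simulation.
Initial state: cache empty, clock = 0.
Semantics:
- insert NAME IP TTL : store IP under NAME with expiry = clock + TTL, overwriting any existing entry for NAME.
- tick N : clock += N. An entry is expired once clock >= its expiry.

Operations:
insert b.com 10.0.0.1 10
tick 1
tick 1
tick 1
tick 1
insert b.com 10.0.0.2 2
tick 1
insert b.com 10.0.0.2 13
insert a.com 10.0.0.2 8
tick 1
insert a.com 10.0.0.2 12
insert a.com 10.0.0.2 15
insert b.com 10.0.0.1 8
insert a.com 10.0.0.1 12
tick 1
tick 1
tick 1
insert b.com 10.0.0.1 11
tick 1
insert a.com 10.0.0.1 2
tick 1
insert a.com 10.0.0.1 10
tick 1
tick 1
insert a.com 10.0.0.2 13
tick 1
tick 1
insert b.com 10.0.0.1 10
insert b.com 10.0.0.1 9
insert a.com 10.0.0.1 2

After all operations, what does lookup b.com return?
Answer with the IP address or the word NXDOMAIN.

Answer: 10.0.0.1

Derivation:
Op 1: insert b.com -> 10.0.0.1 (expiry=0+10=10). clock=0
Op 2: tick 1 -> clock=1.
Op 3: tick 1 -> clock=2.
Op 4: tick 1 -> clock=3.
Op 5: tick 1 -> clock=4.
Op 6: insert b.com -> 10.0.0.2 (expiry=4+2=6). clock=4
Op 7: tick 1 -> clock=5.
Op 8: insert b.com -> 10.0.0.2 (expiry=5+13=18). clock=5
Op 9: insert a.com -> 10.0.0.2 (expiry=5+8=13). clock=5
Op 10: tick 1 -> clock=6.
Op 11: insert a.com -> 10.0.0.2 (expiry=6+12=18). clock=6
Op 12: insert a.com -> 10.0.0.2 (expiry=6+15=21). clock=6
Op 13: insert b.com -> 10.0.0.1 (expiry=6+8=14). clock=6
Op 14: insert a.com -> 10.0.0.1 (expiry=6+12=18). clock=6
Op 15: tick 1 -> clock=7.
Op 16: tick 1 -> clock=8.
Op 17: tick 1 -> clock=9.
Op 18: insert b.com -> 10.0.0.1 (expiry=9+11=20). clock=9
Op 19: tick 1 -> clock=10.
Op 20: insert a.com -> 10.0.0.1 (expiry=10+2=12). clock=10
Op 21: tick 1 -> clock=11.
Op 22: insert a.com -> 10.0.0.1 (expiry=11+10=21). clock=11
Op 23: tick 1 -> clock=12.
Op 24: tick 1 -> clock=13.
Op 25: insert a.com -> 10.0.0.2 (expiry=13+13=26). clock=13
Op 26: tick 1 -> clock=14.
Op 27: tick 1 -> clock=15.
Op 28: insert b.com -> 10.0.0.1 (expiry=15+10=25). clock=15
Op 29: insert b.com -> 10.0.0.1 (expiry=15+9=24). clock=15
Op 30: insert a.com -> 10.0.0.1 (expiry=15+2=17). clock=15
lookup b.com: present, ip=10.0.0.1 expiry=24 > clock=15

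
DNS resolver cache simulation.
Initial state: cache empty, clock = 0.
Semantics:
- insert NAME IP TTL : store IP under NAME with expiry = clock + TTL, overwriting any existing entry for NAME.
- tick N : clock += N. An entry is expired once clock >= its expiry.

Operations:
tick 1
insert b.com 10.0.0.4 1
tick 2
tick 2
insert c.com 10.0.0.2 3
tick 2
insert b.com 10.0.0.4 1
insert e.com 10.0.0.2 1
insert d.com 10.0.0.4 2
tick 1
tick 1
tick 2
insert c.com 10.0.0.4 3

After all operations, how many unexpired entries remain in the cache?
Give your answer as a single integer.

Op 1: tick 1 -> clock=1.
Op 2: insert b.com -> 10.0.0.4 (expiry=1+1=2). clock=1
Op 3: tick 2 -> clock=3. purged={b.com}
Op 4: tick 2 -> clock=5.
Op 5: insert c.com -> 10.0.0.2 (expiry=5+3=8). clock=5
Op 6: tick 2 -> clock=7.
Op 7: insert b.com -> 10.0.0.4 (expiry=7+1=8). clock=7
Op 8: insert e.com -> 10.0.0.2 (expiry=7+1=8). clock=7
Op 9: insert d.com -> 10.0.0.4 (expiry=7+2=9). clock=7
Op 10: tick 1 -> clock=8. purged={b.com,c.com,e.com}
Op 11: tick 1 -> clock=9. purged={d.com}
Op 12: tick 2 -> clock=11.
Op 13: insert c.com -> 10.0.0.4 (expiry=11+3=14). clock=11
Final cache (unexpired): {c.com} -> size=1

Answer: 1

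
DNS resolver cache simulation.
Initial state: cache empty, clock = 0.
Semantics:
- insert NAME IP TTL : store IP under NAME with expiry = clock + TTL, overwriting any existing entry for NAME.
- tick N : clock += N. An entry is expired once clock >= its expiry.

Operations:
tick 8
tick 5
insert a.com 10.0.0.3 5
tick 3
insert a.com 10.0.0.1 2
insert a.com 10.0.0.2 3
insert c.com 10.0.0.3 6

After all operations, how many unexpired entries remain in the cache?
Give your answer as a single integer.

Op 1: tick 8 -> clock=8.
Op 2: tick 5 -> clock=13.
Op 3: insert a.com -> 10.0.0.3 (expiry=13+5=18). clock=13
Op 4: tick 3 -> clock=16.
Op 5: insert a.com -> 10.0.0.1 (expiry=16+2=18). clock=16
Op 6: insert a.com -> 10.0.0.2 (expiry=16+3=19). clock=16
Op 7: insert c.com -> 10.0.0.3 (expiry=16+6=22). clock=16
Final cache (unexpired): {a.com,c.com} -> size=2

Answer: 2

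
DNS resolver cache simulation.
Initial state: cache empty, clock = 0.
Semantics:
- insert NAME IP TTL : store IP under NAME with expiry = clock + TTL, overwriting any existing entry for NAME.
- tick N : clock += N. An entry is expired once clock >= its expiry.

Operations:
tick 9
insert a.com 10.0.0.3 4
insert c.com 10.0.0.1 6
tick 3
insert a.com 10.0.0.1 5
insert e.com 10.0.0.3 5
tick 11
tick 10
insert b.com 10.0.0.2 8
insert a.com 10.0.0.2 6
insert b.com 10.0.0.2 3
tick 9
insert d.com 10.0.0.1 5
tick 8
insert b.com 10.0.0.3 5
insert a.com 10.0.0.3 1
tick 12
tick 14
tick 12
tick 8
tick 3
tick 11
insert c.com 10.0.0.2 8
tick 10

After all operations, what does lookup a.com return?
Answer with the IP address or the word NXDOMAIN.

Answer: NXDOMAIN

Derivation:
Op 1: tick 9 -> clock=9.
Op 2: insert a.com -> 10.0.0.3 (expiry=9+4=13). clock=9
Op 3: insert c.com -> 10.0.0.1 (expiry=9+6=15). clock=9
Op 4: tick 3 -> clock=12.
Op 5: insert a.com -> 10.0.0.1 (expiry=12+5=17). clock=12
Op 6: insert e.com -> 10.0.0.3 (expiry=12+5=17). clock=12
Op 7: tick 11 -> clock=23. purged={a.com,c.com,e.com}
Op 8: tick 10 -> clock=33.
Op 9: insert b.com -> 10.0.0.2 (expiry=33+8=41). clock=33
Op 10: insert a.com -> 10.0.0.2 (expiry=33+6=39). clock=33
Op 11: insert b.com -> 10.0.0.2 (expiry=33+3=36). clock=33
Op 12: tick 9 -> clock=42. purged={a.com,b.com}
Op 13: insert d.com -> 10.0.0.1 (expiry=42+5=47). clock=42
Op 14: tick 8 -> clock=50. purged={d.com}
Op 15: insert b.com -> 10.0.0.3 (expiry=50+5=55). clock=50
Op 16: insert a.com -> 10.0.0.3 (expiry=50+1=51). clock=50
Op 17: tick 12 -> clock=62. purged={a.com,b.com}
Op 18: tick 14 -> clock=76.
Op 19: tick 12 -> clock=88.
Op 20: tick 8 -> clock=96.
Op 21: tick 3 -> clock=99.
Op 22: tick 11 -> clock=110.
Op 23: insert c.com -> 10.0.0.2 (expiry=110+8=118). clock=110
Op 24: tick 10 -> clock=120. purged={c.com}
lookup a.com: not in cache (expired or never inserted)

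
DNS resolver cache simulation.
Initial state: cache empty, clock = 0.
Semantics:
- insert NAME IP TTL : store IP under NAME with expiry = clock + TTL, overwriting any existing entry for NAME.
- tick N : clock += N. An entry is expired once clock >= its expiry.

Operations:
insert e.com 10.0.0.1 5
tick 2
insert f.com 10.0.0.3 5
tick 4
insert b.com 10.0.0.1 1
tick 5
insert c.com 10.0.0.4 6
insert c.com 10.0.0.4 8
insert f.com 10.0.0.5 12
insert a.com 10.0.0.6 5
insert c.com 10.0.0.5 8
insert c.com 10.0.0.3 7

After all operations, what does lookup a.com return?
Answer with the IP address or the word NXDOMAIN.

Answer: 10.0.0.6

Derivation:
Op 1: insert e.com -> 10.0.0.1 (expiry=0+5=5). clock=0
Op 2: tick 2 -> clock=2.
Op 3: insert f.com -> 10.0.0.3 (expiry=2+5=7). clock=2
Op 4: tick 4 -> clock=6. purged={e.com}
Op 5: insert b.com -> 10.0.0.1 (expiry=6+1=7). clock=6
Op 6: tick 5 -> clock=11. purged={b.com,f.com}
Op 7: insert c.com -> 10.0.0.4 (expiry=11+6=17). clock=11
Op 8: insert c.com -> 10.0.0.4 (expiry=11+8=19). clock=11
Op 9: insert f.com -> 10.0.0.5 (expiry=11+12=23). clock=11
Op 10: insert a.com -> 10.0.0.6 (expiry=11+5=16). clock=11
Op 11: insert c.com -> 10.0.0.5 (expiry=11+8=19). clock=11
Op 12: insert c.com -> 10.0.0.3 (expiry=11+7=18). clock=11
lookup a.com: present, ip=10.0.0.6 expiry=16 > clock=11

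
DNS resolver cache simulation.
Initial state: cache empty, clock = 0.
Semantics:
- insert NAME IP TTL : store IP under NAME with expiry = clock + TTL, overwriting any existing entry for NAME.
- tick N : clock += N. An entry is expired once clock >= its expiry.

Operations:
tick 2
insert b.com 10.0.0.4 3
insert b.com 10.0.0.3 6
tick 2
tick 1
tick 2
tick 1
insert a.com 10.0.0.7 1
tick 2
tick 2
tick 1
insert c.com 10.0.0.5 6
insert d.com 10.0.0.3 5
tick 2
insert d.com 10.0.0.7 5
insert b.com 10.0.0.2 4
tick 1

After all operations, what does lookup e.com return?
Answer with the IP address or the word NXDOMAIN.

Answer: NXDOMAIN

Derivation:
Op 1: tick 2 -> clock=2.
Op 2: insert b.com -> 10.0.0.4 (expiry=2+3=5). clock=2
Op 3: insert b.com -> 10.0.0.3 (expiry=2+6=8). clock=2
Op 4: tick 2 -> clock=4.
Op 5: tick 1 -> clock=5.
Op 6: tick 2 -> clock=7.
Op 7: tick 1 -> clock=8. purged={b.com}
Op 8: insert a.com -> 10.0.0.7 (expiry=8+1=9). clock=8
Op 9: tick 2 -> clock=10. purged={a.com}
Op 10: tick 2 -> clock=12.
Op 11: tick 1 -> clock=13.
Op 12: insert c.com -> 10.0.0.5 (expiry=13+6=19). clock=13
Op 13: insert d.com -> 10.0.0.3 (expiry=13+5=18). clock=13
Op 14: tick 2 -> clock=15.
Op 15: insert d.com -> 10.0.0.7 (expiry=15+5=20). clock=15
Op 16: insert b.com -> 10.0.0.2 (expiry=15+4=19). clock=15
Op 17: tick 1 -> clock=16.
lookup e.com: not in cache (expired or never inserted)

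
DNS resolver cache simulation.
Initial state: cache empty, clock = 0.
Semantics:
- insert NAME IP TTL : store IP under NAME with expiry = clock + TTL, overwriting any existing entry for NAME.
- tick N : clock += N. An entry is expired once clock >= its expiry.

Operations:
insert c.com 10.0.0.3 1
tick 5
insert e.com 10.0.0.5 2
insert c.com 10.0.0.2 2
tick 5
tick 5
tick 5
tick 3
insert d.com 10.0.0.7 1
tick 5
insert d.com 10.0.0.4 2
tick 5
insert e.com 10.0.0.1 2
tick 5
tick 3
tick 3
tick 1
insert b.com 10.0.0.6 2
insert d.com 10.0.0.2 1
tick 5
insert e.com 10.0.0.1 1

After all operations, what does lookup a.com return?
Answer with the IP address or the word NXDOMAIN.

Op 1: insert c.com -> 10.0.0.3 (expiry=0+1=1). clock=0
Op 2: tick 5 -> clock=5. purged={c.com}
Op 3: insert e.com -> 10.0.0.5 (expiry=5+2=7). clock=5
Op 4: insert c.com -> 10.0.0.2 (expiry=5+2=7). clock=5
Op 5: tick 5 -> clock=10. purged={c.com,e.com}
Op 6: tick 5 -> clock=15.
Op 7: tick 5 -> clock=20.
Op 8: tick 3 -> clock=23.
Op 9: insert d.com -> 10.0.0.7 (expiry=23+1=24). clock=23
Op 10: tick 5 -> clock=28. purged={d.com}
Op 11: insert d.com -> 10.0.0.4 (expiry=28+2=30). clock=28
Op 12: tick 5 -> clock=33. purged={d.com}
Op 13: insert e.com -> 10.0.0.1 (expiry=33+2=35). clock=33
Op 14: tick 5 -> clock=38. purged={e.com}
Op 15: tick 3 -> clock=41.
Op 16: tick 3 -> clock=44.
Op 17: tick 1 -> clock=45.
Op 18: insert b.com -> 10.0.0.6 (expiry=45+2=47). clock=45
Op 19: insert d.com -> 10.0.0.2 (expiry=45+1=46). clock=45
Op 20: tick 5 -> clock=50. purged={b.com,d.com}
Op 21: insert e.com -> 10.0.0.1 (expiry=50+1=51). clock=50
lookup a.com: not in cache (expired or never inserted)

Answer: NXDOMAIN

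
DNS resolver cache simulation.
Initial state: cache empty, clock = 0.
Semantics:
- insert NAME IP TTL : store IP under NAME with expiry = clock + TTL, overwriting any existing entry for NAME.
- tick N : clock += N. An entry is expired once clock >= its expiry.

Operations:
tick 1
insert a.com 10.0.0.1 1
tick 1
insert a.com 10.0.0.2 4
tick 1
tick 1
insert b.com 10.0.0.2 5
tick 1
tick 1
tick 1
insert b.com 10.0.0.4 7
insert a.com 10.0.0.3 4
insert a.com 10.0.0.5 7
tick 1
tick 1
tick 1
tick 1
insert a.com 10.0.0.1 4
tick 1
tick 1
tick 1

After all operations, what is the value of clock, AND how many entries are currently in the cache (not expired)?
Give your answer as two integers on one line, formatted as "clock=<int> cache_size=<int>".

Op 1: tick 1 -> clock=1.
Op 2: insert a.com -> 10.0.0.1 (expiry=1+1=2). clock=1
Op 3: tick 1 -> clock=2. purged={a.com}
Op 4: insert a.com -> 10.0.0.2 (expiry=2+4=6). clock=2
Op 5: tick 1 -> clock=3.
Op 6: tick 1 -> clock=4.
Op 7: insert b.com -> 10.0.0.2 (expiry=4+5=9). clock=4
Op 8: tick 1 -> clock=5.
Op 9: tick 1 -> clock=6. purged={a.com}
Op 10: tick 1 -> clock=7.
Op 11: insert b.com -> 10.0.0.4 (expiry=7+7=14). clock=7
Op 12: insert a.com -> 10.0.0.3 (expiry=7+4=11). clock=7
Op 13: insert a.com -> 10.0.0.5 (expiry=7+7=14). clock=7
Op 14: tick 1 -> clock=8.
Op 15: tick 1 -> clock=9.
Op 16: tick 1 -> clock=10.
Op 17: tick 1 -> clock=11.
Op 18: insert a.com -> 10.0.0.1 (expiry=11+4=15). clock=11
Op 19: tick 1 -> clock=12.
Op 20: tick 1 -> clock=13.
Op 21: tick 1 -> clock=14. purged={b.com}
Final clock = 14
Final cache (unexpired): {a.com} -> size=1

Answer: clock=14 cache_size=1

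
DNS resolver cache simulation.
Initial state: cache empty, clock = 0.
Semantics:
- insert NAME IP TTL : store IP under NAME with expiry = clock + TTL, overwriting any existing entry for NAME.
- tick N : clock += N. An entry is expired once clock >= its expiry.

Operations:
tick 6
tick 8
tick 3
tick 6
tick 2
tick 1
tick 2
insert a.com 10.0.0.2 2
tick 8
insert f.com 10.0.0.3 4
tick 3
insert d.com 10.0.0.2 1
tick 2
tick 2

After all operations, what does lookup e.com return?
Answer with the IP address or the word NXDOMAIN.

Op 1: tick 6 -> clock=6.
Op 2: tick 8 -> clock=14.
Op 3: tick 3 -> clock=17.
Op 4: tick 6 -> clock=23.
Op 5: tick 2 -> clock=25.
Op 6: tick 1 -> clock=26.
Op 7: tick 2 -> clock=28.
Op 8: insert a.com -> 10.0.0.2 (expiry=28+2=30). clock=28
Op 9: tick 8 -> clock=36. purged={a.com}
Op 10: insert f.com -> 10.0.0.3 (expiry=36+4=40). clock=36
Op 11: tick 3 -> clock=39.
Op 12: insert d.com -> 10.0.0.2 (expiry=39+1=40). clock=39
Op 13: tick 2 -> clock=41. purged={d.com,f.com}
Op 14: tick 2 -> clock=43.
lookup e.com: not in cache (expired or never inserted)

Answer: NXDOMAIN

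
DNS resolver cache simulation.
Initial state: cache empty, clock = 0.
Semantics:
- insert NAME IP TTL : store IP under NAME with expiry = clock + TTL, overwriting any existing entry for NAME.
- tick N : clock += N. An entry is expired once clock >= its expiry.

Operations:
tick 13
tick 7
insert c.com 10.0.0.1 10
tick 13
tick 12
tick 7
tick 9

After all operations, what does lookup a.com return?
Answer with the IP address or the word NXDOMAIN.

Op 1: tick 13 -> clock=13.
Op 2: tick 7 -> clock=20.
Op 3: insert c.com -> 10.0.0.1 (expiry=20+10=30). clock=20
Op 4: tick 13 -> clock=33. purged={c.com}
Op 5: tick 12 -> clock=45.
Op 6: tick 7 -> clock=52.
Op 7: tick 9 -> clock=61.
lookup a.com: not in cache (expired or never inserted)

Answer: NXDOMAIN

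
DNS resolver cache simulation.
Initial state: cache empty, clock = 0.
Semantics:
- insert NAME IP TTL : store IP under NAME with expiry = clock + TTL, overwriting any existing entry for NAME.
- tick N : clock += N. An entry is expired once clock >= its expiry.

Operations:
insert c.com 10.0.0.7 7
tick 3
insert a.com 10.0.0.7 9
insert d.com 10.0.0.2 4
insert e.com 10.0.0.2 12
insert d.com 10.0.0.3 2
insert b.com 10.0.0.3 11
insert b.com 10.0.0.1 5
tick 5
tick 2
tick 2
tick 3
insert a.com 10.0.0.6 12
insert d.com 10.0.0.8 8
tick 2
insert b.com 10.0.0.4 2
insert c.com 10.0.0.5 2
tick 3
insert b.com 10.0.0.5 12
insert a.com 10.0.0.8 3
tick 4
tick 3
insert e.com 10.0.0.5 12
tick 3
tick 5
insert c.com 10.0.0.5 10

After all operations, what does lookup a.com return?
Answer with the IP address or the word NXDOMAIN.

Answer: NXDOMAIN

Derivation:
Op 1: insert c.com -> 10.0.0.7 (expiry=0+7=7). clock=0
Op 2: tick 3 -> clock=3.
Op 3: insert a.com -> 10.0.0.7 (expiry=3+9=12). clock=3
Op 4: insert d.com -> 10.0.0.2 (expiry=3+4=7). clock=3
Op 5: insert e.com -> 10.0.0.2 (expiry=3+12=15). clock=3
Op 6: insert d.com -> 10.0.0.3 (expiry=3+2=5). clock=3
Op 7: insert b.com -> 10.0.0.3 (expiry=3+11=14). clock=3
Op 8: insert b.com -> 10.0.0.1 (expiry=3+5=8). clock=3
Op 9: tick 5 -> clock=8. purged={b.com,c.com,d.com}
Op 10: tick 2 -> clock=10.
Op 11: tick 2 -> clock=12. purged={a.com}
Op 12: tick 3 -> clock=15. purged={e.com}
Op 13: insert a.com -> 10.0.0.6 (expiry=15+12=27). clock=15
Op 14: insert d.com -> 10.0.0.8 (expiry=15+8=23). clock=15
Op 15: tick 2 -> clock=17.
Op 16: insert b.com -> 10.0.0.4 (expiry=17+2=19). clock=17
Op 17: insert c.com -> 10.0.0.5 (expiry=17+2=19). clock=17
Op 18: tick 3 -> clock=20. purged={b.com,c.com}
Op 19: insert b.com -> 10.0.0.5 (expiry=20+12=32). clock=20
Op 20: insert a.com -> 10.0.0.8 (expiry=20+3=23). clock=20
Op 21: tick 4 -> clock=24. purged={a.com,d.com}
Op 22: tick 3 -> clock=27.
Op 23: insert e.com -> 10.0.0.5 (expiry=27+12=39). clock=27
Op 24: tick 3 -> clock=30.
Op 25: tick 5 -> clock=35. purged={b.com}
Op 26: insert c.com -> 10.0.0.5 (expiry=35+10=45). clock=35
lookup a.com: not in cache (expired or never inserted)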